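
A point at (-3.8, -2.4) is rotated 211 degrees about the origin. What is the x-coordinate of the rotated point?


x' = x*cos(theta) - y*sin(theta)
cos(211 deg) = -0.8572, sin(211 deg) = -0.515
x' = -3.8 * -0.8572 - -2.4 * -0.515
= 3.2572 - 1.2361
= 2.0211


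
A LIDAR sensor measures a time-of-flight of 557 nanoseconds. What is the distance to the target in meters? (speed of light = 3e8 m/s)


tof = 557 ns = 5.57e-07 s
dist = c * tof / 2
= 3e8 * 5.57e-07 / 2
= 83.55 m


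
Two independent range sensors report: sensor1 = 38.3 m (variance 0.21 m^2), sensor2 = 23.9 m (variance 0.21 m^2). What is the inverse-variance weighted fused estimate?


w1 = (1/var1) / (1/var1 + 1/var2)
   = 4.7619 / (4.7619 + 4.7619) = 0.5
w2 = 1 - w1 = 0.5
fused = w1*s1 + w2*s2 = 19.15 + 11.95
= 31.1 m


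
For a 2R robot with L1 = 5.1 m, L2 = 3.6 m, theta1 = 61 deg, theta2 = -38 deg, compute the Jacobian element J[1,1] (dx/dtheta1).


J[1,1] = -L1*sin(t1) - L2*sin(t1+t2)
= -5.1*sin(61) - 3.6*sin(23)
= -5.8672


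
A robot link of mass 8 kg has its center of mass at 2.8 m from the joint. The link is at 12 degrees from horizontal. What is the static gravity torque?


tau = m*g*L*cos(angle)
= 8 * 9.81 * 2.8 * cos(12 deg)
= 8 * 9.81 * 2.8 * 0.9781
= 214.9421 Nm


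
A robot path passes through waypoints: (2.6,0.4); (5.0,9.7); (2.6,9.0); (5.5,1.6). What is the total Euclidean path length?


Segment lengths:
  seg1 = sqrt((2.4)^2 + (9.3)^2) = 9.6047
  seg2 = sqrt((-2.4)^2 + (-0.7)^2) = 2.5
  seg3 = sqrt((2.9)^2 + (-7.4)^2) = 7.948
Total = 20.0526


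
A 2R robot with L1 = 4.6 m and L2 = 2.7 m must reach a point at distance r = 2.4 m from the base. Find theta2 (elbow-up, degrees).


cos(theta2) = (r^2 - L1^2 - L2^2) / (2*L1*L2)
cos(theta2) = (5.76 - 21.16 - 7.29) / 24.84
cos(theta2) = -0.913446
theta2 = 155.986 degrees


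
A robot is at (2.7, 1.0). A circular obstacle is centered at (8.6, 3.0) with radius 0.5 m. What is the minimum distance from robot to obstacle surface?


center_dist = sqrt((2.7-8.6)^2 + (1.0-3.0)^2)
= sqrt(34.81 + 4.0)
= 6.2298
min_dist = center_dist - radius = 6.2298 - 0.5 = 5.7298 m


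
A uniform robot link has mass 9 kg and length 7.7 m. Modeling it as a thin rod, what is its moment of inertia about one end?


I = (1/3) * m * L^2
= (1/3) * 9 * 7.7^2
= 0.333333 * 9 * 59.29
= 177.87 kg*m^2


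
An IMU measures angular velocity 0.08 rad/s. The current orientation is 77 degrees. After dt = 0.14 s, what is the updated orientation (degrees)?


delta_theta = w * dt = 0.08 * 0.14 = 0.0112 rad
= 0.6417 deg
theta_new = 77 + 0.6417 = 77.6417 deg


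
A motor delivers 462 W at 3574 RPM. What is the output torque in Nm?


omega = 3574 * 2*pi/60 = 374.2684 rad/s
tau = P / omega = 462 / 374.2684
= 1.2344 Nm


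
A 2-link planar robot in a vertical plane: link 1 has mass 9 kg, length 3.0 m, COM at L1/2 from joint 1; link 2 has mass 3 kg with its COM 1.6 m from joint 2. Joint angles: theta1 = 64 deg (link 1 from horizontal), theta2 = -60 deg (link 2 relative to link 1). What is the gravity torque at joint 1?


Horizontal distance from joint 1 to link-1 COM:
  x_c1 = (L1/2)*cos(t1) = 1.5 * 0.4384 = 0.6576 m
Horizontal distance from joint 1 to link-2 COM:
  x_c2 = L1*cos(t1) + Lc2*cos(t1+t2)
       = 3.0*0.4384 + 1.6*0.9976 = 2.9112 m
tau1 = m1*g*x_c1 + m2*g*x_c2
     = 9*9.81*0.6576 + 3*9.81*2.9112
     = 58.0557 + 85.6771
     = 143.7328 Nm


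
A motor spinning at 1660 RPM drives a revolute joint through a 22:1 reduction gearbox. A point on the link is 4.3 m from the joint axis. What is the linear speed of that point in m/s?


omega_motor = 1660 * 2*pi/60 = 173.8348 rad/s
omega_joint = omega_motor / 22 = 7.9016 rad/s
v = omega_joint * r = 7.9016 * 4.3
= 33.9768 m/s


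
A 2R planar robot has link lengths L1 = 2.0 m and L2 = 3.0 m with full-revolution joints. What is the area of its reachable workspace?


r_max = L1 + L2 = 5.0 m
r_min = |L1 - L2| = 1.0 m
Area = pi*(r_max^2 - r_min^2)
= pi*(25.0 - 1.0)
= pi * 24.0
= 75.3982 m^2


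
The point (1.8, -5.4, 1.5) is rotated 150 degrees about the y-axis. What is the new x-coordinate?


Rotation about y-axis: x' = x*cos(theta) + z*sin(theta)
= 1.8 * -0.866 + 1.5 * 0.5
= -0.8088


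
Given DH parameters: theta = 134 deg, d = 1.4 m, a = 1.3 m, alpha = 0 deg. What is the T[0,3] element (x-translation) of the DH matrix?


T[0,3] = a * cos(theta)
= 1.3 * cos(134 deg)
= 1.3 * -0.6947
= -0.9031


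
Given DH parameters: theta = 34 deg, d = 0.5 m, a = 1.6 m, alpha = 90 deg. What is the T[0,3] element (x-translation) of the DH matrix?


T[0,3] = a * cos(theta)
= 1.6 * cos(34 deg)
= 1.6 * 0.829
= 1.3265


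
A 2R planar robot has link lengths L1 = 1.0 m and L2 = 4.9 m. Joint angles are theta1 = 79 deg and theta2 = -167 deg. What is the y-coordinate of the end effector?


Convert angles to radians: theta1 = 1.3788, theta2 = -2.9147
y = L1*sin(theta1) + L2*sin(theta1+theta2)
y = 0.9816 + -4.897
y = -3.9154


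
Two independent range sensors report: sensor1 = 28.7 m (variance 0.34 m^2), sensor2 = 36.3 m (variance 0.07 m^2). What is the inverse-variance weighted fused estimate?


w1 = (1/var1) / (1/var1 + 1/var2)
   = 2.9412 / (2.9412 + 14.2857) = 0.1707
w2 = 1 - w1 = 0.8293
fused = w1*s1 + w2*s2 = 4.9 + 30.1024
= 35.0024 m


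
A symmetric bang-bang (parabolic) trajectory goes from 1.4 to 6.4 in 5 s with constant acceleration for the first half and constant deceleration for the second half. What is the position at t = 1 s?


Symmetric rest-to-rest: each phase covers (pf-p0)/2 in time T/2. 0.5*a*(T/2)^2 = (pf-p0)/2 => a = 4*(pf-p0)/T^2
a = 4*(6.4-1.4)/5^2 = 0.8
t = 1 is in the acceleration phase (t <= T/2).
p = p0 + 0.5*a*t^2 = 1.4 + 0.5*0.8*1^2
= 1.8


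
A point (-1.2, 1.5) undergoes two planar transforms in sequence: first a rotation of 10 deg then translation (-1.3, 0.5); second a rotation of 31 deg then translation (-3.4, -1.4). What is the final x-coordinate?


After transform 1:
x1 = cos(10)*-1.2 - sin(10)*1.5 + -1.3 = -2.7422
y1 = sin(10)*-1.2 + cos(10)*1.5 + 0.5 = 1.7688
After transform 2:
x2 = cos(31)*-2.7422 - sin(31)*1.7688 + -3.4
= -6.6616


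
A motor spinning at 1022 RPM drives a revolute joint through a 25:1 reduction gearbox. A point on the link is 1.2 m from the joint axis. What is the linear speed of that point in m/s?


omega_motor = 1022 * 2*pi/60 = 107.0236 rad/s
omega_joint = omega_motor / 25 = 4.2809 rad/s
v = omega_joint * r = 4.2809 * 1.2
= 5.1371 m/s


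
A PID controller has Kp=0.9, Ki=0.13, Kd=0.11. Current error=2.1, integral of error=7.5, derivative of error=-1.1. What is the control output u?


u = Kp*e + Ki*int(e) + Kd*de/dt
= 0.9*2.1 + 0.13*7.5 + 0.11*(-1.1)
= 1.89 + 0.975 + -0.121
= 2.744


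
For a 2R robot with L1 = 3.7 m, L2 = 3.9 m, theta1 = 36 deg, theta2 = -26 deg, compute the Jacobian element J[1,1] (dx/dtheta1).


J[1,1] = -L1*sin(t1) - L2*sin(t1+t2)
= -3.7*sin(36) - 3.9*sin(10)
= -2.852


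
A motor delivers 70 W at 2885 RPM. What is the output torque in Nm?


omega = 2885 * 2*pi/60 = 302.1165 rad/s
tau = P / omega = 70 / 302.1165
= 0.2317 Nm


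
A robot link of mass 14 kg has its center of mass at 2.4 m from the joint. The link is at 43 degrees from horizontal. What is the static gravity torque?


tau = m*g*L*cos(angle)
= 14 * 9.81 * 2.4 * cos(43 deg)
= 14 * 9.81 * 2.4 * 0.7314
= 241.0659 Nm


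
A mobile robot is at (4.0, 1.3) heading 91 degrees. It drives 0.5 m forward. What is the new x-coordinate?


x_new = x0 + d*cos(theta)
= 4.0 + 0.5*cos(91)
= 4.0 + -0.0087
= 3.9913


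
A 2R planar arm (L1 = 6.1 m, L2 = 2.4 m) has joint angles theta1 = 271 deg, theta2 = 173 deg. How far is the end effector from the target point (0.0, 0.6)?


End effector via forward kinematics:
x = L1*cos(t1) + L2*cos(t1+t2) = 0.3573
y = L1*sin(t1) + L2*sin(t1+t2) = -3.7122
Distance to target:
d = sqrt((0.0 - 0.3573)^2 + (0.6 - -3.7122)^2)
= sqrt(0.1277 + 18.5952)
= 4.327 m


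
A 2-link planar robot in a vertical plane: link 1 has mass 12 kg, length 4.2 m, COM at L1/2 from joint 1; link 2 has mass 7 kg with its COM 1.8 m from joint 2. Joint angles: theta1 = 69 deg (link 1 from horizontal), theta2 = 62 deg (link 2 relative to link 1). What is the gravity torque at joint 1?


Horizontal distance from joint 1 to link-1 COM:
  x_c1 = (L1/2)*cos(t1) = 2.1 * 0.3584 = 0.7526 m
Horizontal distance from joint 1 to link-2 COM:
  x_c2 = L1*cos(t1) + Lc2*cos(t1+t2)
       = 4.2*0.3584 + 1.8*-0.6561 = 0.3242 m
tau1 = m1*g*x_c1 + m2*g*x_c2
     = 12*9.81*0.7526 + 7*9.81*0.3242
     = 88.5929 + 22.2655
     = 110.8584 Nm


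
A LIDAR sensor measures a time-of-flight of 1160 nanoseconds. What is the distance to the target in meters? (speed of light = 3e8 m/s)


tof = 1160 ns = 1.16e-06 s
dist = c * tof / 2
= 3e8 * 1.16e-06 / 2
= 174.0 m


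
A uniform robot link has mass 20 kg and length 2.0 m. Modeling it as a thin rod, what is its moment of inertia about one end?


I = (1/3) * m * L^2
= (1/3) * 20 * 2.0^2
= 0.333333 * 20 * 4.0
= 26.6667 kg*m^2


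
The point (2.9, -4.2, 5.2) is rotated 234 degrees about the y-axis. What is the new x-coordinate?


Rotation about y-axis: x' = x*cos(theta) + z*sin(theta)
= 2.9 * -0.5878 + 5.2 * -0.809
= -5.9115


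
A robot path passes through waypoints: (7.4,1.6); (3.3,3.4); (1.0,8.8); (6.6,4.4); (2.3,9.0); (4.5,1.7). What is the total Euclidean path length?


Segment lengths:
  seg1 = sqrt((-4.1)^2 + (1.8)^2) = 4.4777
  seg2 = sqrt((-2.3)^2 + (5.4)^2) = 5.8694
  seg3 = sqrt((5.6)^2 + (-4.4)^2) = 7.1218
  seg4 = sqrt((-4.3)^2 + (4.6)^2) = 6.2968
  seg5 = sqrt((2.2)^2 + (-7.3)^2) = 7.6243
Total = 31.3901


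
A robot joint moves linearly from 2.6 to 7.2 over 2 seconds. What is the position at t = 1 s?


s = t/T = 1/2 = 0.5
p(t) = p0 + (pf-p0)*s
= 2.6 + (7.2 - 2.6) * 0.5
= 4.9


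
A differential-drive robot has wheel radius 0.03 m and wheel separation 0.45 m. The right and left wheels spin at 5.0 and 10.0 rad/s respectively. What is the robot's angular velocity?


vR = r*wR = 0.03*5.0 = 0.15 m/s
vL = r*wL = 0.03*10.0 = 0.3 m/s
v = (vR+vL)/2 = 0.225 m/s
omega = (vR-vL)/L = -0.3333 rad/s
angular velocity = -0.3333 rad/s


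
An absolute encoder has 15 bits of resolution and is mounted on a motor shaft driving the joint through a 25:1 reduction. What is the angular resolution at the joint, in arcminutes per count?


counts = 2^15 = 32768
effective counts at joint = 32768 * 25 = 819200
resolution = 360*60 / 819200
= 0.0264 arcmin/count


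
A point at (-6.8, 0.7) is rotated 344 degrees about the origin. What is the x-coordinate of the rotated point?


x' = x*cos(theta) - y*sin(theta)
cos(344 deg) = 0.9613, sin(344 deg) = -0.2756
x' = -6.8 * 0.9613 - 0.7 * -0.2756
= -6.5366 - -0.1929
= -6.3436


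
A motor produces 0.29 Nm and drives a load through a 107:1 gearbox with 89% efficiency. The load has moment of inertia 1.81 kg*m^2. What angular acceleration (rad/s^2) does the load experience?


tau_out = tau_motor * N * eta
= 0.29 * 107 * 0.89 = 27.6167 Nm
alpha = tau_out / I = 27.6167 / 1.81
= 15.2578 rad/s^2


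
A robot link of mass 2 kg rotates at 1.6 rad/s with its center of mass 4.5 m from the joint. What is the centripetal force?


F = m * omega^2 * r
= 2 * 1.6^2 * 4.5
= 2 * 2.56 * 4.5
= 23.04 N


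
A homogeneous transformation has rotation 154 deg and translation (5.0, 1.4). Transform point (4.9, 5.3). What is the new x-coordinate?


x' = cos(theta)*px - sin(theta)*py + tx
= -0.8988*4.9 - 0.4384*5.3 + 5.0
= -1.7275


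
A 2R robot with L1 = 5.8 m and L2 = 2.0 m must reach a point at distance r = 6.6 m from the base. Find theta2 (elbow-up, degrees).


cos(theta2) = (r^2 - L1^2 - L2^2) / (2*L1*L2)
cos(theta2) = (43.56 - 33.64 - 4.0) / 23.2
cos(theta2) = 0.255172
theta2 = 75.2162 degrees


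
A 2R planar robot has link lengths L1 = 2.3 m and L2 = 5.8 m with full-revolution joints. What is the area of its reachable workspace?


r_max = L1 + L2 = 8.1 m
r_min = |L1 - L2| = 3.5 m
Area = pi*(r_max^2 - r_min^2)
= pi*(65.61 - 12.25)
= pi * 53.36
= 167.6354 m^2


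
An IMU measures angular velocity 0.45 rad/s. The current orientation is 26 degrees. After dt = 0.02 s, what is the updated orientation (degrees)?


delta_theta = w * dt = 0.45 * 0.02 = 0.009 rad
= 0.5157 deg
theta_new = 26 + 0.5157 = 26.5157 deg


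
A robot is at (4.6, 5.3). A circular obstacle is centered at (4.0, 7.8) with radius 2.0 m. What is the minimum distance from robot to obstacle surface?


center_dist = sqrt((4.6-4.0)^2 + (5.3-7.8)^2)
= sqrt(0.36 + 6.25)
= 2.571
min_dist = center_dist - radius = 2.571 - 2.0 = 0.571 m


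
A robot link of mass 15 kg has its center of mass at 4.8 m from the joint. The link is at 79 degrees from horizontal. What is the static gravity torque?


tau = m*g*L*cos(angle)
= 15 * 9.81 * 4.8 * cos(79 deg)
= 15 * 9.81 * 4.8 * 0.1908
= 134.7722 Nm


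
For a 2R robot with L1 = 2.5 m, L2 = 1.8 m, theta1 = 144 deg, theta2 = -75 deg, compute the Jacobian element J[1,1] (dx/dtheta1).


J[1,1] = -L1*sin(t1) - L2*sin(t1+t2)
= -2.5*sin(144) - 1.8*sin(69)
= -3.1499


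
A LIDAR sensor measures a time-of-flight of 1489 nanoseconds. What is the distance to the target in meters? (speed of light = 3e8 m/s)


tof = 1489 ns = 1.489e-06 s
dist = c * tof / 2
= 3e8 * 1.489e-06 / 2
= 223.35 m


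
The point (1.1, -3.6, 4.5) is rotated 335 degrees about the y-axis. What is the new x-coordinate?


Rotation about y-axis: x' = x*cos(theta) + z*sin(theta)
= 1.1 * 0.9063 + 4.5 * -0.4226
= -0.9048


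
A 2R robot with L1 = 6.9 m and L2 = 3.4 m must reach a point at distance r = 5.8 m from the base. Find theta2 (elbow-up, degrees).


cos(theta2) = (r^2 - L1^2 - L2^2) / (2*L1*L2)
cos(theta2) = (33.64 - 47.61 - 11.56) / 46.92
cos(theta2) = -0.544118
theta2 = 122.9644 degrees


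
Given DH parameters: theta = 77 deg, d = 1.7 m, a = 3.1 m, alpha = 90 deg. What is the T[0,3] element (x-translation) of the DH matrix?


T[0,3] = a * cos(theta)
= 3.1 * cos(77 deg)
= 3.1 * 0.225
= 0.6973


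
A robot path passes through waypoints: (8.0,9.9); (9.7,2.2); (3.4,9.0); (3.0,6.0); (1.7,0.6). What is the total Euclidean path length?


Segment lengths:
  seg1 = sqrt((1.7)^2 + (-7.7)^2) = 7.8854
  seg2 = sqrt((-6.3)^2 + (6.8)^2) = 9.2698
  seg3 = sqrt((-0.4)^2 + (-3.0)^2) = 3.0265
  seg4 = sqrt((-1.3)^2 + (-5.4)^2) = 5.5543
Total = 25.7361


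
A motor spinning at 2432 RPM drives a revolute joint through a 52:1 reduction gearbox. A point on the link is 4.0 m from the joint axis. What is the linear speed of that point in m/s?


omega_motor = 2432 * 2*pi/60 = 254.6784 rad/s
omega_joint = omega_motor / 52 = 4.8977 rad/s
v = omega_joint * r = 4.8977 * 4.0
= 19.5906 m/s


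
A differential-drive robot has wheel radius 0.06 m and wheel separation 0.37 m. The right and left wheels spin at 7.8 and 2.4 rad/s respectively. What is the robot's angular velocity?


vR = r*wR = 0.06*7.8 = 0.468 m/s
vL = r*wL = 0.06*2.4 = 0.144 m/s
v = (vR+vL)/2 = 0.306 m/s
omega = (vR-vL)/L = 0.8757 rad/s
angular velocity = 0.8757 rad/s


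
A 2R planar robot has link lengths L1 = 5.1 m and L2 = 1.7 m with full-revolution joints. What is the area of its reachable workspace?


r_max = L1 + L2 = 6.8 m
r_min = |L1 - L2| = 3.4 m
Area = pi*(r_max^2 - r_min^2)
= pi*(46.24 - 11.56)
= pi * 34.68
= 108.9504 m^2


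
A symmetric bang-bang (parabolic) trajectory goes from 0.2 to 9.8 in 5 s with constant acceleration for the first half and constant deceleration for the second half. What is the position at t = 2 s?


Symmetric rest-to-rest: each phase covers (pf-p0)/2 in time T/2. 0.5*a*(T/2)^2 = (pf-p0)/2 => a = 4*(pf-p0)/T^2
a = 4*(9.8-0.2)/5^2 = 1.536
t = 2 is in the acceleration phase (t <= T/2).
p = p0 + 0.5*a*t^2 = 0.2 + 0.5*1.536*2^2
= 3.272


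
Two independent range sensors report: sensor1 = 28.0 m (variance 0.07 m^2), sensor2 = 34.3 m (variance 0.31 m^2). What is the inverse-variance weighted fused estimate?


w1 = (1/var1) / (1/var1 + 1/var2)
   = 14.2857 / (14.2857 + 3.2258) = 0.8158
w2 = 1 - w1 = 0.1842
fused = w1*s1 + w2*s2 = 22.8421 + 6.3184
= 29.1605 m


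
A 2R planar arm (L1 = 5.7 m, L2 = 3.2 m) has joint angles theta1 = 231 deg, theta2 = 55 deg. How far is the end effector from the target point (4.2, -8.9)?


End effector via forward kinematics:
x = L1*cos(t1) + L2*cos(t1+t2) = -2.7051
y = L1*sin(t1) + L2*sin(t1+t2) = -7.5058
Distance to target:
d = sqrt((4.2 - -2.7051)^2 + (-8.9 - -7.5058)^2)
= sqrt(47.6802 + 1.9439)
= 7.0444 m


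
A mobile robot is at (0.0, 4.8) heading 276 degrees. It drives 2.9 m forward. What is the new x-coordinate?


x_new = x0 + d*cos(theta)
= 0.0 + 2.9*cos(276)
= 0.0 + 0.3031
= 0.3031


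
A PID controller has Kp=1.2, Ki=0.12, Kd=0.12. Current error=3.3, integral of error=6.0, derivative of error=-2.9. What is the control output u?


u = Kp*e + Ki*int(e) + Kd*de/dt
= 1.2*3.3 + 0.12*6.0 + 0.12*(-2.9)
= 3.96 + 0.72 + -0.348
= 4.332


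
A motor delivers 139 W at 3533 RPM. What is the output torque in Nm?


omega = 3533 * 2*pi/60 = 369.9749 rad/s
tau = P / omega = 139 / 369.9749
= 0.3757 Nm


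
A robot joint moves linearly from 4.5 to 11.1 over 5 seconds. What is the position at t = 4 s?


s = t/T = 4/5 = 0.8
p(t) = p0 + (pf-p0)*s
= 4.5 + (11.1 - 4.5) * 0.8
= 9.78


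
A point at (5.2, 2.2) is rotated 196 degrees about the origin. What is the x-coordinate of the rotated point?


x' = x*cos(theta) - y*sin(theta)
cos(196 deg) = -0.9613, sin(196 deg) = -0.2756
x' = 5.2 * -0.9613 - 2.2 * -0.2756
= -4.9986 - -0.6064
= -4.3922


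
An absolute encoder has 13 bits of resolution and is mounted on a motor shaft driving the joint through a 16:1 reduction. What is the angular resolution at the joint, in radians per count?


counts = 2^13 = 8192
effective counts at joint = 8192 * 16 = 131072
resolution = 2*pi / 131072
= 4.7937e-05 rad/count


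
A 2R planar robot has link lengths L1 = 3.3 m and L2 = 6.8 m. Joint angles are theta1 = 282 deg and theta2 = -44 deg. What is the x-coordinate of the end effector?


Convert angles to radians: theta1 = 4.9218, theta2 = -0.7679
x = L1*cos(theta1) + L2*cos(theta1+theta2)
x = 0.6861 + -3.6035
x = -2.9173


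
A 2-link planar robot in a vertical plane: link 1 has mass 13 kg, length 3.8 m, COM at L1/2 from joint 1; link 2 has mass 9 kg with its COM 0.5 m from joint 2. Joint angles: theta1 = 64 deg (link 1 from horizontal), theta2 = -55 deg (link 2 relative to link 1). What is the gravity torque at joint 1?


Horizontal distance from joint 1 to link-1 COM:
  x_c1 = (L1/2)*cos(t1) = 1.9 * 0.4384 = 0.8329 m
Horizontal distance from joint 1 to link-2 COM:
  x_c2 = L1*cos(t1) + Lc2*cos(t1+t2)
       = 3.8*0.4384 + 0.5*0.9877 = 2.1597 m
tau1 = m1*g*x_c1 + m2*g*x_c2
     = 13*9.81*0.8329 + 9*9.81*2.1597
     = 106.2204 + 190.6759
     = 296.8963 Nm


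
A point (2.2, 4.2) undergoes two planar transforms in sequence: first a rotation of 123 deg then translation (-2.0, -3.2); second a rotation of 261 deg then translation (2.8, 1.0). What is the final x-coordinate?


After transform 1:
x1 = cos(123)*2.2 - sin(123)*4.2 + -2.0 = -6.7206
y1 = sin(123)*2.2 + cos(123)*4.2 + -3.2 = -3.6424
After transform 2:
x2 = cos(261)*-6.7206 - sin(261)*-3.6424 + 2.8
= 0.2538


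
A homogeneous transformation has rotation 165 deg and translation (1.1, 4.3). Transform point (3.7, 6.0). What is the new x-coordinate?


x' = cos(theta)*px - sin(theta)*py + tx
= -0.9659*3.7 - 0.2588*6.0 + 1.1
= -4.0268


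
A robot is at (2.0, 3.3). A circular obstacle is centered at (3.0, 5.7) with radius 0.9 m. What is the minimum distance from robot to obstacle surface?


center_dist = sqrt((2.0-3.0)^2 + (3.3-5.7)^2)
= sqrt(1.0 + 5.76)
= 2.6
min_dist = center_dist - radius = 2.6 - 0.9 = 1.7 m


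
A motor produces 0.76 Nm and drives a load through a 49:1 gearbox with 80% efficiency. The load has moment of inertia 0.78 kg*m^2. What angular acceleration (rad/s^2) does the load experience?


tau_out = tau_motor * N * eta
= 0.76 * 49 * 0.8 = 29.792 Nm
alpha = tau_out / I = 29.792 / 0.78
= 38.1949 rad/s^2


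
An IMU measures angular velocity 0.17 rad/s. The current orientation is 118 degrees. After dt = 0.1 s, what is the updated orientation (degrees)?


delta_theta = w * dt = 0.17 * 0.1 = 0.017 rad
= 0.974 deg
theta_new = 118 + 0.974 = 118.974 deg


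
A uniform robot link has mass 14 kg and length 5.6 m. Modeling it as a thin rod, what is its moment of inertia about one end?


I = (1/3) * m * L^2
= (1/3) * 14 * 5.6^2
= 0.333333 * 14 * 31.36
= 146.3467 kg*m^2


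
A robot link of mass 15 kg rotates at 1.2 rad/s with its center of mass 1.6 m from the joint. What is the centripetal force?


F = m * omega^2 * r
= 15 * 1.2^2 * 1.6
= 15 * 1.44 * 1.6
= 34.56 N


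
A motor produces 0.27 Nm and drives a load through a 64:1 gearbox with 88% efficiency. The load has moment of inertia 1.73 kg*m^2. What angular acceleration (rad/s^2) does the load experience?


tau_out = tau_motor * N * eta
= 0.27 * 64 * 0.88 = 15.2064 Nm
alpha = tau_out / I = 15.2064 / 1.73
= 8.7898 rad/s^2


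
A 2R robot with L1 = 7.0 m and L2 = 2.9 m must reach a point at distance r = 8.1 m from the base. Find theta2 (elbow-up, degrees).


cos(theta2) = (r^2 - L1^2 - L2^2) / (2*L1*L2)
cos(theta2) = (65.61 - 49.0 - 8.41) / 40.6
cos(theta2) = 0.20197
theta2 = 78.3478 degrees


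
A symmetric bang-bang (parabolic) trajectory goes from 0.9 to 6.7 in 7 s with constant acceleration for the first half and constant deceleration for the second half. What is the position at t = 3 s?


Symmetric rest-to-rest: each phase covers (pf-p0)/2 in time T/2. 0.5*a*(T/2)^2 = (pf-p0)/2 => a = 4*(pf-p0)/T^2
a = 4*(6.7-0.9)/7^2 = 0.4735
t = 3 is in the acceleration phase (t <= T/2).
p = p0 + 0.5*a*t^2 = 0.9 + 0.5*0.4735*3^2
= 3.0306


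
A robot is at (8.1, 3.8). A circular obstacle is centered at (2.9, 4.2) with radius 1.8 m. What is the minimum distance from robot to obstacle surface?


center_dist = sqrt((8.1-2.9)^2 + (3.8-4.2)^2)
= sqrt(27.04 + 0.16)
= 5.2154
min_dist = center_dist - radius = 5.2154 - 1.8 = 3.4154 m


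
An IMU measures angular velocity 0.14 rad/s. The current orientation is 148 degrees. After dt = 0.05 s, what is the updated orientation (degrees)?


delta_theta = w * dt = 0.14 * 0.05 = 0.007 rad
= 0.4011 deg
theta_new = 148 + 0.4011 = 148.4011 deg


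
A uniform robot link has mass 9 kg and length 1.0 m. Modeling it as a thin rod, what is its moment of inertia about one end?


I = (1/3) * m * L^2
= (1/3) * 9 * 1.0^2
= 0.333333 * 9 * 1.0
= 3.0 kg*m^2


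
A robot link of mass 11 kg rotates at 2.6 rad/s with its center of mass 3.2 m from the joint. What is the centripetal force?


F = m * omega^2 * r
= 11 * 2.6^2 * 3.2
= 11 * 6.76 * 3.2
= 237.952 N


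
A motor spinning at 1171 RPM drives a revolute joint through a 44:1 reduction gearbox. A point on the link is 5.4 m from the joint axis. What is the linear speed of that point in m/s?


omega_motor = 1171 * 2*pi/60 = 122.6268 rad/s
omega_joint = omega_motor / 44 = 2.787 rad/s
v = omega_joint * r = 2.787 * 5.4
= 15.0497 m/s


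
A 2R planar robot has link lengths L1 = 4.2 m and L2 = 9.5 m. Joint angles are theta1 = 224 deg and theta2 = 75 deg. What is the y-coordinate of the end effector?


Convert angles to radians: theta1 = 3.9095, theta2 = 1.309
y = L1*sin(theta1) + L2*sin(theta1+theta2)
y = -2.9176 + -8.3089
y = -11.2265


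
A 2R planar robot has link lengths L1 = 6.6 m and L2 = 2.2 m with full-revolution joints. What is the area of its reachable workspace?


r_max = L1 + L2 = 8.8 m
r_min = |L1 - L2| = 4.4 m
Area = pi*(r_max^2 - r_min^2)
= pi*(77.44 - 19.36)
= pi * 58.08
= 182.4637 m^2


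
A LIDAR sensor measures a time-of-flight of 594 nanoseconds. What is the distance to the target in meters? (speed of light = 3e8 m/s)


tof = 594 ns = 5.94e-07 s
dist = c * tof / 2
= 3e8 * 5.94e-07 / 2
= 89.1 m


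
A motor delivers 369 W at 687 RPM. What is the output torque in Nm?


omega = 687 * 2*pi/60 = 71.9425 rad/s
tau = P / omega = 369 / 71.9425
= 5.1291 Nm


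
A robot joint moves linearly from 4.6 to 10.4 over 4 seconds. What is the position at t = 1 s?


s = t/T = 1/4 = 0.25
p(t) = p0 + (pf-p0)*s
= 4.6 + (10.4 - 4.6) * 0.25
= 6.05


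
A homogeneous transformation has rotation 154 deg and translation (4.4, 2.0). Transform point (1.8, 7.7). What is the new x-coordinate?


x' = cos(theta)*px - sin(theta)*py + tx
= -0.8988*1.8 - 0.4384*7.7 + 4.4
= -0.5933


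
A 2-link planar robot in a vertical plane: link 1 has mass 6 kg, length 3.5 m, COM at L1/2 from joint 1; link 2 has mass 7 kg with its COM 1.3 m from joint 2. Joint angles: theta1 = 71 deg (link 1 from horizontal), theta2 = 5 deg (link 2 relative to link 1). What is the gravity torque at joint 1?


Horizontal distance from joint 1 to link-1 COM:
  x_c1 = (L1/2)*cos(t1) = 1.75 * 0.3256 = 0.5697 m
Horizontal distance from joint 1 to link-2 COM:
  x_c2 = L1*cos(t1) + Lc2*cos(t1+t2)
       = 3.5*0.3256 + 1.3*0.2419 = 1.454 m
tau1 = m1*g*x_c1 + m2*g*x_c2
     = 6*9.81*0.5697 + 7*9.81*1.454
     = 33.5351 + 99.8453
     = 133.3804 Nm


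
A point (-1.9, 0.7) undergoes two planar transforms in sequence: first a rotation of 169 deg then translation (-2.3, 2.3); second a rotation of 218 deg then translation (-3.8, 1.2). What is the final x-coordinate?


After transform 1:
x1 = cos(169)*-1.9 - sin(169)*0.7 + -2.3 = -0.5685
y1 = sin(169)*-1.9 + cos(169)*0.7 + 2.3 = 1.2503
After transform 2:
x2 = cos(218)*-0.5685 - sin(218)*1.2503 + -3.8
= -2.5823


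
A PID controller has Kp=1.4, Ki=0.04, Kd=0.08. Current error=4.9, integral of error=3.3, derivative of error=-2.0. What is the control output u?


u = Kp*e + Ki*int(e) + Kd*de/dt
= 1.4*4.9 + 0.04*3.3 + 0.08*(-2.0)
= 6.86 + 0.132 + -0.16
= 6.832


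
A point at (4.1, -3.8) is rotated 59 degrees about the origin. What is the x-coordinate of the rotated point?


x' = x*cos(theta) - y*sin(theta)
cos(59 deg) = 0.515, sin(59 deg) = 0.8572
x' = 4.1 * 0.515 - -3.8 * 0.8572
= 2.1117 - -3.2572
= 5.3689


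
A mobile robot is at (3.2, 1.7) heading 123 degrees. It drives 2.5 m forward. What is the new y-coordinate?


y_new = y0 + d*sin(theta)
= 1.7 + 2.5*sin(123)
= 1.7 + 2.0967
= 3.7967


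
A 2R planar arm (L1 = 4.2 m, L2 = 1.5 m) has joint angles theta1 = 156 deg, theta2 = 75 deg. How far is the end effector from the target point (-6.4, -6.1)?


End effector via forward kinematics:
x = L1*cos(t1) + L2*cos(t1+t2) = -4.7809
y = L1*sin(t1) + L2*sin(t1+t2) = 0.5426
Distance to target:
d = sqrt((-6.4 - -4.7809)^2 + (-6.1 - 0.5426)^2)
= sqrt(2.6216 + 44.1238)
= 6.8371 m


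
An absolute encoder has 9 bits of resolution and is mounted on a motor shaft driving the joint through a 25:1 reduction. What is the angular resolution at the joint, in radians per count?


counts = 2^9 = 512
effective counts at joint = 512 * 25 = 12800
resolution = 2*pi / 12800
= 4.9087e-04 rad/count


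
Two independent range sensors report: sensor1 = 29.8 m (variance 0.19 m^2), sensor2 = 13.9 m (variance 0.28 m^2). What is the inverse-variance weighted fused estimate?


w1 = (1/var1) / (1/var1 + 1/var2)
   = 5.2632 / (5.2632 + 3.5714) = 0.5957
w2 = 1 - w1 = 0.4043
fused = w1*s1 + w2*s2 = 17.7532 + 5.6191
= 23.3723 m


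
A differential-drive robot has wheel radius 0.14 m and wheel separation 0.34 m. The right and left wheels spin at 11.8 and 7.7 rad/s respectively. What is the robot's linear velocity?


vR = r*wR = 0.14*11.8 = 1.652 m/s
vL = r*wL = 0.14*7.7 = 1.078 m/s
v = (vR+vL)/2 = 1.365 m/s
omega = (vR-vL)/L = 1.6882 rad/s
linear velocity = 1.365 m/s


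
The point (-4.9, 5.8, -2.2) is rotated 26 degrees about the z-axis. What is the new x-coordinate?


Rotation about z-axis: x' = x*cos(theta) - y*sin(theta)
= -4.9 * 0.8988 - 5.8 * 0.4384
= -6.9466


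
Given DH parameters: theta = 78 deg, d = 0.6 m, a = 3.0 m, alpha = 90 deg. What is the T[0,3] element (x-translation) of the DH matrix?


T[0,3] = a * cos(theta)
= 3.0 * cos(78 deg)
= 3.0 * 0.2079
= 0.6237


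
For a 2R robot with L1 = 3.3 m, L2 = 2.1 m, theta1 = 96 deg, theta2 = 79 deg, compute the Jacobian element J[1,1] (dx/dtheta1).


J[1,1] = -L1*sin(t1) - L2*sin(t1+t2)
= -3.3*sin(96) - 2.1*sin(175)
= -3.4649


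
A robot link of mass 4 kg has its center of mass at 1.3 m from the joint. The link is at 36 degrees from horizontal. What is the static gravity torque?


tau = m*g*L*cos(angle)
= 4 * 9.81 * 1.3 * cos(36 deg)
= 4 * 9.81 * 1.3 * 0.809
= 41.2696 Nm


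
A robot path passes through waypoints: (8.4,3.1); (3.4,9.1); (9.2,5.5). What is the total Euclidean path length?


Segment lengths:
  seg1 = sqrt((-5.0)^2 + (6.0)^2) = 7.8102
  seg2 = sqrt((5.8)^2 + (-3.6)^2) = 6.8264
Total = 14.6367


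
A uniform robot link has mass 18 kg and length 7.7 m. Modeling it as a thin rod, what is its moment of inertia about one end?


I = (1/3) * m * L^2
= (1/3) * 18 * 7.7^2
= 0.333333 * 18 * 59.29
= 355.74 kg*m^2


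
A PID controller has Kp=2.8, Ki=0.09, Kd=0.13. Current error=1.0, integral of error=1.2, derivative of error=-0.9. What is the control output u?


u = Kp*e + Ki*int(e) + Kd*de/dt
= 2.8*1.0 + 0.09*1.2 + 0.13*(-0.9)
= 2.8 + 0.108 + -0.117
= 2.791


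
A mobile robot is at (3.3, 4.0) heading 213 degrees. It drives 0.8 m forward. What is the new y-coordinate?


y_new = y0 + d*sin(theta)
= 4.0 + 0.8*sin(213)
= 4.0 + -0.4357
= 3.5643


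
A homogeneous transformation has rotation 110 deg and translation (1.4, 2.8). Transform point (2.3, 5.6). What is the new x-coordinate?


x' = cos(theta)*px - sin(theta)*py + tx
= -0.342*2.3 - 0.9397*5.6 + 1.4
= -4.6489


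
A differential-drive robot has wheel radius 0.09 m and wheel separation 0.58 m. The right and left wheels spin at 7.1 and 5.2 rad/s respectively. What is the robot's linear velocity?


vR = r*wR = 0.09*7.1 = 0.639 m/s
vL = r*wL = 0.09*5.2 = 0.468 m/s
v = (vR+vL)/2 = 0.5535 m/s
omega = (vR-vL)/L = 0.2948 rad/s
linear velocity = 0.5535 m/s


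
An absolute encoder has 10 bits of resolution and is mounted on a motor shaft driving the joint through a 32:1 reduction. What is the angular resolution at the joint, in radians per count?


counts = 2^10 = 1024
effective counts at joint = 1024 * 32 = 32768
resolution = 2*pi / 32768
= 1.9175e-04 rad/count


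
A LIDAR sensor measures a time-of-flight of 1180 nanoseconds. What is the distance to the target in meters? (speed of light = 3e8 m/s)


tof = 1180 ns = 1.18e-06 s
dist = c * tof / 2
= 3e8 * 1.18e-06 / 2
= 177.0 m


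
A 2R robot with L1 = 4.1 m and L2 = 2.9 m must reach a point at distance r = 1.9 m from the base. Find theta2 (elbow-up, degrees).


cos(theta2) = (r^2 - L1^2 - L2^2) / (2*L1*L2)
cos(theta2) = (3.61 - 16.81 - 8.41) / 23.78
cos(theta2) = -0.908747
theta2 = 155.3327 degrees


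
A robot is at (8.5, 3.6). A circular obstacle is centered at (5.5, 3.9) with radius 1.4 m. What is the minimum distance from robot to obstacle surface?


center_dist = sqrt((8.5-5.5)^2 + (3.6-3.9)^2)
= sqrt(9.0 + 0.09)
= 3.015
min_dist = center_dist - radius = 3.015 - 1.4 = 1.615 m


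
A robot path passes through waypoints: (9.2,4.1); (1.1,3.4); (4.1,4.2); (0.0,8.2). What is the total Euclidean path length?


Segment lengths:
  seg1 = sqrt((-8.1)^2 + (-0.7)^2) = 8.1302
  seg2 = sqrt((3.0)^2 + (0.8)^2) = 3.1048
  seg3 = sqrt((-4.1)^2 + (4.0)^2) = 5.728
Total = 16.963


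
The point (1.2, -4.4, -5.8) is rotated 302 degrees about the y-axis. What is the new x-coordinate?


Rotation about y-axis: x' = x*cos(theta) + z*sin(theta)
= 1.2 * 0.5299 + -5.8 * -0.848
= 5.5546


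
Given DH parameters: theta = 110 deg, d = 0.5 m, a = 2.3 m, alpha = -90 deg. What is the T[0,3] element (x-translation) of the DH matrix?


T[0,3] = a * cos(theta)
= 2.3 * cos(110 deg)
= 2.3 * -0.342
= -0.7866


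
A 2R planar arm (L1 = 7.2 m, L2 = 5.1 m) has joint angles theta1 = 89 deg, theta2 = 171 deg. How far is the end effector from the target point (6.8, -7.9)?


End effector via forward kinematics:
x = L1*cos(t1) + L2*cos(t1+t2) = -0.7599
y = L1*sin(t1) + L2*sin(t1+t2) = 2.1764
Distance to target:
d = sqrt((6.8 - -0.7599)^2 + (-7.9 - 2.1764)^2)
= sqrt(57.1528 + 101.5335)
= 12.5971 m


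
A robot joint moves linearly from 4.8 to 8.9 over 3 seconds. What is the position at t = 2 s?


s = t/T = 2/3 = 0.6667
p(t) = p0 + (pf-p0)*s
= 4.8 + (8.9 - 4.8) * 0.6667
= 7.5333


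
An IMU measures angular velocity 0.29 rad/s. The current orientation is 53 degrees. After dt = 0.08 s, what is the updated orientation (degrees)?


delta_theta = w * dt = 0.29 * 0.08 = 0.0232 rad
= 1.3293 deg
theta_new = 53 + 1.3293 = 54.3293 deg


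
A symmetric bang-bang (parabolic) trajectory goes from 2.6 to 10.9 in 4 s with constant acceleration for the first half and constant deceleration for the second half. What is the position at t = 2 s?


Symmetric rest-to-rest: each phase covers (pf-p0)/2 in time T/2. 0.5*a*(T/2)^2 = (pf-p0)/2 => a = 4*(pf-p0)/T^2
a = 4*(10.9-2.6)/4^2 = 2.075
t = 2 is in the acceleration phase (t <= T/2).
p = p0 + 0.5*a*t^2 = 2.6 + 0.5*2.075*2^2
= 6.75


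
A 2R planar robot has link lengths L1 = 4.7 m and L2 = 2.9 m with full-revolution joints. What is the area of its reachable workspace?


r_max = L1 + L2 = 7.6 m
r_min = |L1 - L2| = 1.8 m
Area = pi*(r_max^2 - r_min^2)
= pi*(57.76 - 3.24)
= pi * 54.52
= 171.2796 m^2


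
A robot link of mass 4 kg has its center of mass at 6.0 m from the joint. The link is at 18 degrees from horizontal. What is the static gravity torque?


tau = m*g*L*cos(angle)
= 4 * 9.81 * 6.0 * cos(18 deg)
= 4 * 9.81 * 6.0 * 0.9511
= 223.9167 Nm


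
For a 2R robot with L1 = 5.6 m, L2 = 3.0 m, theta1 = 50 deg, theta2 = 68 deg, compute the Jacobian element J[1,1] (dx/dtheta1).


J[1,1] = -L1*sin(t1) - L2*sin(t1+t2)
= -5.6*sin(50) - 3.0*sin(118)
= -6.9387


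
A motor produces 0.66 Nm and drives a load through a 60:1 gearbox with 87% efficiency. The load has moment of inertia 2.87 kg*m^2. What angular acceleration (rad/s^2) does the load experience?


tau_out = tau_motor * N * eta
= 0.66 * 60 * 0.87 = 34.452 Nm
alpha = tau_out / I = 34.452 / 2.87
= 12.0042 rad/s^2


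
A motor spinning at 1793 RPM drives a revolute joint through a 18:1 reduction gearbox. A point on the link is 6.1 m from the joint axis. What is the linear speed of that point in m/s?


omega_motor = 1793 * 2*pi/60 = 187.7625 rad/s
omega_joint = omega_motor / 18 = 10.4313 rad/s
v = omega_joint * r = 10.4313 * 6.1
= 63.6306 m/s


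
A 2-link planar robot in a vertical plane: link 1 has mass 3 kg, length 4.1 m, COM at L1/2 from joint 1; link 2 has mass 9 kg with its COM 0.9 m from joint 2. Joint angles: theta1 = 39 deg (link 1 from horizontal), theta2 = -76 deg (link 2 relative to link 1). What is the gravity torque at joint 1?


Horizontal distance from joint 1 to link-1 COM:
  x_c1 = (L1/2)*cos(t1) = 2.05 * 0.7771 = 1.5931 m
Horizontal distance from joint 1 to link-2 COM:
  x_c2 = L1*cos(t1) + Lc2*cos(t1+t2)
       = 4.1*0.7771 + 0.9*0.7986 = 3.9051 m
tau1 = m1*g*x_c1 + m2*g*x_c2
     = 3*9.81*1.5931 + 9*9.81*3.9051
     = 46.8864 + 344.7787
     = 391.665 Nm


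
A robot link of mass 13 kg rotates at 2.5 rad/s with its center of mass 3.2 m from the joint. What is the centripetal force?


F = m * omega^2 * r
= 13 * 2.5^2 * 3.2
= 13 * 6.25 * 3.2
= 260.0 N


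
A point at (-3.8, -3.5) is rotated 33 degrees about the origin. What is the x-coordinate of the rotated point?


x' = x*cos(theta) - y*sin(theta)
cos(33 deg) = 0.8387, sin(33 deg) = 0.5446
x' = -3.8 * 0.8387 - -3.5 * 0.5446
= -3.1869 - -1.9062
= -1.2807


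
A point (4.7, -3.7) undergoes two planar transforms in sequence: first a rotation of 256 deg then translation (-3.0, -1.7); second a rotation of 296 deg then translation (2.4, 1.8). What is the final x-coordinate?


After transform 1:
x1 = cos(256)*4.7 - sin(256)*-3.7 + -3.0 = -7.7271
y1 = sin(256)*4.7 + cos(256)*-3.7 + -1.7 = -5.3653
After transform 2:
x2 = cos(296)*-7.7271 - sin(296)*-5.3653 + 2.4
= -5.8096


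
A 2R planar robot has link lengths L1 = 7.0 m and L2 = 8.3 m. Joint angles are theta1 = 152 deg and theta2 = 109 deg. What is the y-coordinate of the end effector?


Convert angles to radians: theta1 = 2.6529, theta2 = 1.9024
y = L1*sin(theta1) + L2*sin(theta1+theta2)
y = 3.2863 + -8.1978
y = -4.9115


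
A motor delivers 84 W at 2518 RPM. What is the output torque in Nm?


omega = 2518 * 2*pi/60 = 263.6843 rad/s
tau = P / omega = 84 / 263.6843
= 0.3186 Nm


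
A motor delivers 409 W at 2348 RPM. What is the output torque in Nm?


omega = 2348 * 2*pi/60 = 245.882 rad/s
tau = P / omega = 409 / 245.882
= 1.6634 Nm


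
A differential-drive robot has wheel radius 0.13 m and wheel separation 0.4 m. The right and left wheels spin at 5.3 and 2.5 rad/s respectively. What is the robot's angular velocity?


vR = r*wR = 0.13*5.3 = 0.689 m/s
vL = r*wL = 0.13*2.5 = 0.325 m/s
v = (vR+vL)/2 = 0.507 m/s
omega = (vR-vL)/L = 0.91 rad/s
angular velocity = 0.91 rad/s


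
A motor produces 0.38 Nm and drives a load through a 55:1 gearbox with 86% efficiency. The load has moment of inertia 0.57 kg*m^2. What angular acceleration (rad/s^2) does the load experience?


tau_out = tau_motor * N * eta
= 0.38 * 55 * 0.86 = 17.974 Nm
alpha = tau_out / I = 17.974 / 0.57
= 31.5333 rad/s^2


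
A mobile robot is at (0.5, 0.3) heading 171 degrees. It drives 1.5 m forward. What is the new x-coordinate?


x_new = x0 + d*cos(theta)
= 0.5 + 1.5*cos(171)
= 0.5 + -1.4815
= -0.9815


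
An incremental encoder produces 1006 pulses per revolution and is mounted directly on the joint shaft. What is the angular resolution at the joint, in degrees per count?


counts per rev = 1006
resolution = 360 / 1006
= 0.3579 deg/count


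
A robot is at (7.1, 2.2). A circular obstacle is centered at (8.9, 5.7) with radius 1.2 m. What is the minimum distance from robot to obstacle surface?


center_dist = sqrt((7.1-8.9)^2 + (2.2-5.7)^2)
= sqrt(3.24 + 12.25)
= 3.9357
min_dist = center_dist - radius = 3.9357 - 1.2 = 2.7357 m


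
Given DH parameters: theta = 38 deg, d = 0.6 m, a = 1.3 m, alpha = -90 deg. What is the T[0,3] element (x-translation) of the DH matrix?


T[0,3] = a * cos(theta)
= 1.3 * cos(38 deg)
= 1.3 * 0.788
= 1.0244


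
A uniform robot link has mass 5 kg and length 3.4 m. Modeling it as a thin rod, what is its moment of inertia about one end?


I = (1/3) * m * L^2
= (1/3) * 5 * 3.4^2
= 0.333333 * 5 * 11.56
= 19.2667 kg*m^2


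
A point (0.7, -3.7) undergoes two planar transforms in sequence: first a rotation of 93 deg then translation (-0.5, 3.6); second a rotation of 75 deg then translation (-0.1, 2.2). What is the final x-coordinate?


After transform 1:
x1 = cos(93)*0.7 - sin(93)*-3.7 + -0.5 = 3.1583
y1 = sin(93)*0.7 + cos(93)*-3.7 + 3.6 = 4.4927
After transform 2:
x2 = cos(75)*3.1583 - sin(75)*4.4927 + -0.1
= -3.6222


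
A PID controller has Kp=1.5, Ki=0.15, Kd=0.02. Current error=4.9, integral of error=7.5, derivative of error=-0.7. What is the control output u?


u = Kp*e + Ki*int(e) + Kd*de/dt
= 1.5*4.9 + 0.15*7.5 + 0.02*(-0.7)
= 7.35 + 1.125 + -0.014
= 8.461


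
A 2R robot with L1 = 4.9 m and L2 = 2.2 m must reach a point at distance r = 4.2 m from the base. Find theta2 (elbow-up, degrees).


cos(theta2) = (r^2 - L1^2 - L2^2) / (2*L1*L2)
cos(theta2) = (17.64 - 24.01 - 4.84) / 21.56
cos(theta2) = -0.519944
theta2 = 121.3285 degrees


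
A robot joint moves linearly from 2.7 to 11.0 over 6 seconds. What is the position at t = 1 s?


s = t/T = 1/6 = 0.1667
p(t) = p0 + (pf-p0)*s
= 2.7 + (11.0 - 2.7) * 0.1667
= 4.0833
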